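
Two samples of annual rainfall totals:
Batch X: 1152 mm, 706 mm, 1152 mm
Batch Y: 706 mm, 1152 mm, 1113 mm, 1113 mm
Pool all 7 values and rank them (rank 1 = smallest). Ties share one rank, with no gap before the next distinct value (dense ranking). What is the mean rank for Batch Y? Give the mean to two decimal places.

Sorted (ascending): 706, 706, 1113, 1113, 1152, 1152, 1152
The 2 values of 706 share dense rank 1.
The 2 values of 1113 share dense rank 2.
The 3 values of 1152 share dense rank 3.
Batch Y values → pooled ranks: 706→1, 1152→3, 1113→2, 1113→2
Mean rank = (1 + 3 + 2 + 2) / 4 = 2.00

2.00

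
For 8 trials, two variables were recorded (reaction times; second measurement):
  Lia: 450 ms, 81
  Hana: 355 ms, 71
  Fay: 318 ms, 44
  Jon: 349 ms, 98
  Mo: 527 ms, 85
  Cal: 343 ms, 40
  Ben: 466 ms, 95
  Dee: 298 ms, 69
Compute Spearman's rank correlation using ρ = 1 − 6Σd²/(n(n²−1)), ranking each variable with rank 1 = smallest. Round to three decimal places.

Ranks of variable 1: 6, 5, 2, 4, 8, 3, 7, 1
Ranks of variable 2: 5, 4, 2, 8, 6, 1, 7, 3
d = r₁ − r₂: 1, 1, 0, -4, 2, 2, 0, -2
d²: 1, 1, 0, 16, 4, 4, 0, 4; Σd² = 30
ρ = 1 − 6·30/(8·63) = 1 − 180/504 = 0.643

0.643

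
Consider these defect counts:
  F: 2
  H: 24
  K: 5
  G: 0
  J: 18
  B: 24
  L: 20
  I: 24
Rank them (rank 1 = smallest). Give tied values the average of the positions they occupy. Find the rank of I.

7

Sorted (ascending): 0, 2, 5, 18, 20, 24, 24, 24
The 3 values of 24 occupy positions 6–8 → average rank 7.
I has value 24 → rank 7.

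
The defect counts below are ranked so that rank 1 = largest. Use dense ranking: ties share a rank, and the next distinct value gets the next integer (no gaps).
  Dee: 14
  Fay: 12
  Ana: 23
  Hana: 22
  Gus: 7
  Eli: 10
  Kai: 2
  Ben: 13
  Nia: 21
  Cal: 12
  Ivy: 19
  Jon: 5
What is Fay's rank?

Sorted (descending): 23, 22, 21, 19, 14, 13, 12, 12, 10, 7, 5, 2
The 2 values of 12 share dense rank 7.
Remaining distinct values take the next consecutive integers.
Fay has value 12 → rank 7.

7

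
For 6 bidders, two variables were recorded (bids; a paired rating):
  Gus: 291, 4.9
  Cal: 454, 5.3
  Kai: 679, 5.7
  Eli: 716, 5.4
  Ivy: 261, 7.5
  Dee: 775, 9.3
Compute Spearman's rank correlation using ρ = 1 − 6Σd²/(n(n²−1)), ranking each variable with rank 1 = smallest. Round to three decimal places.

Ranks of variable 1: 2, 3, 4, 5, 1, 6
Ranks of variable 2: 1, 2, 4, 3, 5, 6
d = r₁ − r₂: 1, 1, 0, 2, -4, 0
d²: 1, 1, 0, 4, 16, 0; Σd² = 22
ρ = 1 − 6·22/(6·35) = 1 − 132/210 = 0.371

0.371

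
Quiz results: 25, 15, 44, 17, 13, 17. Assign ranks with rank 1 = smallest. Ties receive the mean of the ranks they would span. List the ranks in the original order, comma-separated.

Sorted (ascending): 13, 15, 17, 17, 25, 44
The 2 values of 17 occupy positions 3–4 → average rank (3+4)/2 = 3.5.

5, 2, 6, 3.5, 1, 3.5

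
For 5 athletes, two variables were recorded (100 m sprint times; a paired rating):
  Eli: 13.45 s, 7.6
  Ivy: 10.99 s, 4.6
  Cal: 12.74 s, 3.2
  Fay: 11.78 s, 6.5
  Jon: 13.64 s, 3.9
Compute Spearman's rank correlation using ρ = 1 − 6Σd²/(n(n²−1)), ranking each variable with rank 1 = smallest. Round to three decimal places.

Ranks of variable 1: 4, 1, 3, 2, 5
Ranks of variable 2: 5, 3, 1, 4, 2
d = r₁ − r₂: -1, -2, 2, -2, 3
d²: 1, 4, 4, 4, 9; Σd² = 22
ρ = 1 − 6·22/(5·24) = 1 − 132/120 = -0.100

-0.100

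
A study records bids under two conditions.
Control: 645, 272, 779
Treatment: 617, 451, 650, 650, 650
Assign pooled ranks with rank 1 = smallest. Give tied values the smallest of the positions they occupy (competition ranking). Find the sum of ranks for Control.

Sorted (ascending): 272, 451, 617, 645, 650, 650, 650, 779
The 3 values of 650 occupy positions 5–7 → each gets rank 5.
Control values → pooled ranks: 645→4, 272→1, 779→8
Rank sum = 4 + 1 + 8 = 13

13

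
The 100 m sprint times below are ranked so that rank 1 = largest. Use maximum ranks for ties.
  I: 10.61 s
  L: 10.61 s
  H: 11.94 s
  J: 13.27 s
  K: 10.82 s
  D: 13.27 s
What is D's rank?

2

Sorted (descending): 13.27, 13.27, 11.94, 10.82, 10.61, 10.61
The 2 values of 13.27 occupy positions 1–2 → each gets rank 2.
The 2 values of 10.61 occupy positions 5–6 → each gets rank 6.
D has value 13.27 s → rank 2.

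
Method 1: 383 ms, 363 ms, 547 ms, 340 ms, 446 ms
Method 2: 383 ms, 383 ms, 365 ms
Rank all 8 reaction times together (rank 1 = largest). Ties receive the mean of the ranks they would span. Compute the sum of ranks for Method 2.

Sorted (descending): 547, 446, 383, 383, 383, 365, 363, 340
The 3 values of 383 occupy positions 3–5 → average rank 4.
Method 2 values → pooled ranks: 383→4, 383→4, 365→6
Rank sum = 4 + 4 + 6 = 14

14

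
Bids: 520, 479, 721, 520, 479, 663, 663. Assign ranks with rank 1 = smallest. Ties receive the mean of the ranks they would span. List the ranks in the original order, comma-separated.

Sorted (ascending): 479, 479, 520, 520, 663, 663, 721
The 2 values of 479 occupy positions 1–2 → average rank (1+2)/2 = 1.5.
The 2 values of 520 occupy positions 3–4 → average rank (3+4)/2 = 3.5.
The 2 values of 663 occupy positions 5–6 → average rank (5+6)/2 = 5.5.

3.5, 1.5, 7, 3.5, 1.5, 5.5, 5.5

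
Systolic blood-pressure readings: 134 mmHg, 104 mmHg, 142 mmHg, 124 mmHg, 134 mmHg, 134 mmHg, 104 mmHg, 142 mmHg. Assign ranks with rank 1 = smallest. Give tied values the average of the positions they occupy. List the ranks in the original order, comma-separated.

Sorted (ascending): 104, 104, 124, 134, 134, 134, 142, 142
The 2 values of 104 occupy positions 1–2 → average rank (1+2)/2 = 1.5.
The 3 values of 134 occupy positions 4–6 → average rank 5.
The 2 values of 142 occupy positions 7–8 → average rank (7+8)/2 = 7.5.

5, 1.5, 7.5, 3, 5, 5, 1.5, 7.5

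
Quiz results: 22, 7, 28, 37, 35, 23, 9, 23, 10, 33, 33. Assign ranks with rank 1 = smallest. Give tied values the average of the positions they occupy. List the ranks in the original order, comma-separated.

4, 1, 7, 11, 10, 5.5, 2, 5.5, 3, 8.5, 8.5

Sorted (ascending): 7, 9, 10, 22, 23, 23, 28, 33, 33, 35, 37
The 2 values of 23 occupy positions 5–6 → average rank (5+6)/2 = 5.5.
The 2 values of 33 occupy positions 8–9 → average rank (8+9)/2 = 8.5.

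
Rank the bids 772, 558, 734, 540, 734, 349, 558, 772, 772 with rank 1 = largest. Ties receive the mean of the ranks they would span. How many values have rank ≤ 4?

Sorted (descending): 772, 772, 772, 734, 734, 558, 558, 540, 349
The 3 values of 772 occupy positions 1–3 → average rank 2.
The 2 values of 734 occupy positions 4–5 → average rank (4+5)/2 = 4.5.
The 2 values of 558 occupy positions 6–7 → average rank (6+7)/2 = 6.5.
Ranks ≤ 4: {2, 2, 2} → 3 values.

3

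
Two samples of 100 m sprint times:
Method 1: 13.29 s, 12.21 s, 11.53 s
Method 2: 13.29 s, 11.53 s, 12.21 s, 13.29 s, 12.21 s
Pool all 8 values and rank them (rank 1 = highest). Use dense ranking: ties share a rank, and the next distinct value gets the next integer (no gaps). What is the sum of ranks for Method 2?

Sorted (descending): 13.29, 13.29, 13.29, 12.21, 12.21, 12.21, 11.53, 11.53
The 3 values of 13.29 share dense rank 1.
The 3 values of 12.21 share dense rank 2.
The 2 values of 11.53 share dense rank 3.
Method 2 values → pooled ranks: 13.29→1, 11.53→3, 12.21→2, 13.29→1, 12.21→2
Rank sum = 1 + 3 + 2 + 1 + 2 = 9

9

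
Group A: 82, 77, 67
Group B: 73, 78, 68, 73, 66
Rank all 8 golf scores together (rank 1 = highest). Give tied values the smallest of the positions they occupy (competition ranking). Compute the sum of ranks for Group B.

24

Sorted (descending): 82, 78, 77, 73, 73, 68, 67, 66
The 2 values of 73 occupy positions 4–5 → each gets rank 4.
Group B values → pooled ranks: 73→4, 78→2, 68→6, 73→4, 66→8
Rank sum = 4 + 2 + 6 + 4 + 8 = 24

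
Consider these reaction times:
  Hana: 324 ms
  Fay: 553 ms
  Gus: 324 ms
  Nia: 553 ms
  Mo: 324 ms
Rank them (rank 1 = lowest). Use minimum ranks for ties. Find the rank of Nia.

Sorted (ascending): 324, 324, 324, 553, 553
The 3 values of 324 occupy positions 1–3 → each gets rank 1.
The 2 values of 553 occupy positions 4–5 → each gets rank 4.
Nia has value 553 ms → rank 4.

4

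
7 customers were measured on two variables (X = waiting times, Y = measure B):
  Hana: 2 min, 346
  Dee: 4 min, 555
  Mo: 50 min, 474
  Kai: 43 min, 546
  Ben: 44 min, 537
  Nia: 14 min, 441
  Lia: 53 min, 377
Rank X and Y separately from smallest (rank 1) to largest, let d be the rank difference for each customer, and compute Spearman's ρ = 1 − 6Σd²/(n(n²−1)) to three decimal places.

Ranks of variable 1: 1, 2, 6, 4, 5, 3, 7
Ranks of variable 2: 1, 7, 4, 6, 5, 3, 2
d = r₁ − r₂: 0, -5, 2, -2, 0, 0, 5
d²: 0, 25, 4, 4, 0, 0, 25; Σd² = 58
ρ = 1 − 6·58/(7·48) = 1 − 348/336 = -0.036

-0.036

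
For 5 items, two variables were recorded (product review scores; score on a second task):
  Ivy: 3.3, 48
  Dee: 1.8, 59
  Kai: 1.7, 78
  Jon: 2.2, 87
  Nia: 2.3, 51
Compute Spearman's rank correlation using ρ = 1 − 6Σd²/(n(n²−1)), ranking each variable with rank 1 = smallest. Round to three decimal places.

-0.700

Ranks of variable 1: 5, 2, 1, 3, 4
Ranks of variable 2: 1, 3, 4, 5, 2
d = r₁ − r₂: 4, -1, -3, -2, 2
d²: 16, 1, 9, 4, 4; Σd² = 34
ρ = 1 − 6·34/(5·24) = 1 − 204/120 = -0.700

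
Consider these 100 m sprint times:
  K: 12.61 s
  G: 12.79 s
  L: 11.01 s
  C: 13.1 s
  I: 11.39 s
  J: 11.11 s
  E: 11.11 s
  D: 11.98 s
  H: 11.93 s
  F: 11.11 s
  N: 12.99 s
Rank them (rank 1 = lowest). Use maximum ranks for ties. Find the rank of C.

11

Sorted (ascending): 11.01, 11.11, 11.11, 11.11, 11.39, 11.93, 11.98, 12.61, 12.79, 12.99, 13.1
The 3 values of 11.11 occupy positions 2–4 → each gets rank 4.
C has value 13.1 s → rank 11.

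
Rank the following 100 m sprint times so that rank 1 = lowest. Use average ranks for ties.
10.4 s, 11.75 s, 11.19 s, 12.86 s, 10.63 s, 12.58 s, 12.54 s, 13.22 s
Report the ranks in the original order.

Sorted (ascending): 10.4, 10.63, 11.19, 11.75, 12.54, 12.58, 12.86, 13.22
No ties — each value takes its position as its rank.

1, 4, 3, 7, 2, 6, 5, 8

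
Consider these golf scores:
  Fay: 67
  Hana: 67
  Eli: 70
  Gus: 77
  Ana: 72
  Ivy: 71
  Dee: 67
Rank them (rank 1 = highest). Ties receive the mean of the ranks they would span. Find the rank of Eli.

4

Sorted (descending): 77, 72, 71, 70, 67, 67, 67
The 3 values of 67 occupy positions 5–7 → average rank 6.
Eli has value 70 → rank 4.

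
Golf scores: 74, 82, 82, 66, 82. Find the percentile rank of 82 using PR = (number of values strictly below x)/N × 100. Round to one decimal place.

N = 5.
Strictly below 82: 2. Equal to 82: 3.
PR = 2/5 × 100 = 40.0

40.0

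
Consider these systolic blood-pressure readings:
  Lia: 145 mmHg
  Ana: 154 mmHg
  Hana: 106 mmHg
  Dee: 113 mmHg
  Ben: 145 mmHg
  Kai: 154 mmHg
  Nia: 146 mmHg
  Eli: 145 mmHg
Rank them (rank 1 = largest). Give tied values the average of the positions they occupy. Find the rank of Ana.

Sorted (descending): 154, 154, 146, 145, 145, 145, 113, 106
The 2 values of 154 occupy positions 1–2 → average rank (1+2)/2 = 1.5.
The 3 values of 145 occupy positions 4–6 → average rank 5.
Ana has value 154 mmHg → rank 1.5.

1.5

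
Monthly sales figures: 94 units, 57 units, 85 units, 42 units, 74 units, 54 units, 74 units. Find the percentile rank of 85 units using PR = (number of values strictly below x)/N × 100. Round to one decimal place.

N = 7.
Strictly below 85: 5. Equal to 85: 1.
PR = 5/7 × 100 = 71.4

71.4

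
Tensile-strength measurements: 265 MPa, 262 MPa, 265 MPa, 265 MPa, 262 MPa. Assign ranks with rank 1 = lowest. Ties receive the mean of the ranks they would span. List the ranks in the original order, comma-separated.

Sorted (ascending): 262, 262, 265, 265, 265
The 2 values of 262 occupy positions 1–2 → average rank (1+2)/2 = 1.5.
The 3 values of 265 occupy positions 3–5 → average rank 4.

4, 1.5, 4, 4, 1.5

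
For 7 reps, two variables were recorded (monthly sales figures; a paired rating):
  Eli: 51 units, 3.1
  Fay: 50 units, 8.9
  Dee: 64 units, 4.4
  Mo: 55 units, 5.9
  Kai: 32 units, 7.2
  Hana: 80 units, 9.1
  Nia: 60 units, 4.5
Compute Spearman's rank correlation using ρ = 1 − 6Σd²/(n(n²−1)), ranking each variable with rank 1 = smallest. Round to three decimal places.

Ranks of variable 1: 3, 2, 6, 4, 1, 7, 5
Ranks of variable 2: 1, 6, 2, 4, 5, 7, 3
d = r₁ − r₂: 2, -4, 4, 0, -4, 0, 2
d²: 4, 16, 16, 0, 16, 0, 4; Σd² = 56
ρ = 1 − 6·56/(7·48) = 1 − 336/336 = 0.000

0.000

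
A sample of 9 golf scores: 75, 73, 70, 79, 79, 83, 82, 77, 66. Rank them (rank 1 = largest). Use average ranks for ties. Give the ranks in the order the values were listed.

Sorted (descending): 83, 82, 79, 79, 77, 75, 73, 70, 66
The 2 values of 79 occupy positions 3–4 → average rank (3+4)/2 = 3.5.

6, 7, 8, 3.5, 3.5, 1, 2, 5, 9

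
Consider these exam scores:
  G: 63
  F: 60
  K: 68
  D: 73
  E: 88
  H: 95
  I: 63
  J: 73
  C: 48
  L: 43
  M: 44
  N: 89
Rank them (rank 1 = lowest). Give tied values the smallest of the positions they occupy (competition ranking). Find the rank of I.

5

Sorted (ascending): 43, 44, 48, 60, 63, 63, 68, 73, 73, 88, 89, 95
The 2 values of 63 occupy positions 5–6 → each gets rank 5.
The 2 values of 73 occupy positions 8–9 → each gets rank 8.
I has value 63 → rank 5.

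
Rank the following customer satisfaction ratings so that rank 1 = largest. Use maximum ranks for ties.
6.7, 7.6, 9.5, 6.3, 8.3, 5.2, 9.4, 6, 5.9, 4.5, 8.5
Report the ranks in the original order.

Sorted (descending): 9.5, 9.4, 8.5, 8.3, 7.6, 6.7, 6.3, 6, 5.9, 5.2, 4.5
No ties — each value takes its position as its rank.

6, 5, 1, 7, 4, 10, 2, 8, 9, 11, 3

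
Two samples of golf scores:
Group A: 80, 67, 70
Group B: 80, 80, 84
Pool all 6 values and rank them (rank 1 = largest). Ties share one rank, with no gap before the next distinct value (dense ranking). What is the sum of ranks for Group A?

9

Sorted (descending): 84, 80, 80, 80, 70, 67
The 3 values of 80 share dense rank 2.
Remaining distinct values take the next consecutive integers.
Group A values → pooled ranks: 80→2, 67→4, 70→3
Rank sum = 2 + 4 + 3 = 9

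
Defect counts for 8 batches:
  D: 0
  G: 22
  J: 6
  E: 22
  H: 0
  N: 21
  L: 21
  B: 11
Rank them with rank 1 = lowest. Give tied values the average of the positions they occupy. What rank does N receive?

5.5

Sorted (ascending): 0, 0, 6, 11, 21, 21, 22, 22
The 2 values of 0 occupy positions 1–2 → average rank (1+2)/2 = 1.5.
The 2 values of 21 occupy positions 5–6 → average rank (5+6)/2 = 5.5.
The 2 values of 22 occupy positions 7–8 → average rank (7+8)/2 = 7.5.
N has value 21 → rank 5.5.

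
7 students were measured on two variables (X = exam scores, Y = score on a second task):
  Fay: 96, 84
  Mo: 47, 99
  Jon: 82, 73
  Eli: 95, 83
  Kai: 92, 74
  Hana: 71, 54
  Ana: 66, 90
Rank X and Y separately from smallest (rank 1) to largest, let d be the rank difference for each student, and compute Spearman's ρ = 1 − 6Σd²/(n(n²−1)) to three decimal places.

Ranks of variable 1: 7, 1, 4, 6, 5, 3, 2
Ranks of variable 2: 5, 7, 2, 4, 3, 1, 6
d = r₁ − r₂: 2, -6, 2, 2, 2, 2, -4
d²: 4, 36, 4, 4, 4, 4, 16; Σd² = 72
ρ = 1 − 6·72/(7·48) = 1 − 432/336 = -0.286

-0.286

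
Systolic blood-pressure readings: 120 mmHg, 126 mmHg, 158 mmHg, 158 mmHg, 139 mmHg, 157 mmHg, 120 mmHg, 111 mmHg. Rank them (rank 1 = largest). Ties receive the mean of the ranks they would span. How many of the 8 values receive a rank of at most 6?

Sorted (descending): 158, 158, 157, 139, 126, 120, 120, 111
The 2 values of 158 occupy positions 1–2 → average rank (1+2)/2 = 1.5.
The 2 values of 120 occupy positions 6–7 → average rank (6+7)/2 = 6.5.
Ranks ≤ 6: {1.5, 1.5, 3, 4, 5} → 5 values.

5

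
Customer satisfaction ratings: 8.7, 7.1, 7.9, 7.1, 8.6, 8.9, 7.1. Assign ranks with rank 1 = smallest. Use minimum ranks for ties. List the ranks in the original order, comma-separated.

6, 1, 4, 1, 5, 7, 1

Sorted (ascending): 7.1, 7.1, 7.1, 7.9, 8.6, 8.7, 8.9
The 3 values of 7.1 occupy positions 1–3 → each gets rank 1.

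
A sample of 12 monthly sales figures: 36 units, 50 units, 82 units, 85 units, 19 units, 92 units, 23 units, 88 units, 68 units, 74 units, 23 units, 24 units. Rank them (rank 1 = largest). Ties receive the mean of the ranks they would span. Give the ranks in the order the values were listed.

Sorted (descending): 92, 88, 85, 82, 74, 68, 50, 36, 24, 23, 23, 19
The 2 values of 23 occupy positions 10–11 → average rank (10+11)/2 = 10.5.

8, 7, 4, 3, 12, 1, 10.5, 2, 6, 5, 10.5, 9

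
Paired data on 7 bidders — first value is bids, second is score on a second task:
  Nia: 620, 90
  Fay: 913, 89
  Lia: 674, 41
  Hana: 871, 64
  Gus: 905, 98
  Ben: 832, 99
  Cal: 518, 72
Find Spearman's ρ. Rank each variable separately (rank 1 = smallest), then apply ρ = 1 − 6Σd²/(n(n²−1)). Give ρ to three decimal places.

0.214

Ranks of variable 1: 2, 7, 3, 5, 6, 4, 1
Ranks of variable 2: 5, 4, 1, 2, 6, 7, 3
d = r₁ − r₂: -3, 3, 2, 3, 0, -3, -2
d²: 9, 9, 4, 9, 0, 9, 4; Σd² = 44
ρ = 1 − 6·44/(7·48) = 1 − 264/336 = 0.214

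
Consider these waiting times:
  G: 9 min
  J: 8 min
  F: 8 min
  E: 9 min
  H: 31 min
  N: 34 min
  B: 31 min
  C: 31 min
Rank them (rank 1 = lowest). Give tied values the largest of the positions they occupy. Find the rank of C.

Sorted (ascending): 8, 8, 9, 9, 31, 31, 31, 34
The 2 values of 8 occupy positions 1–2 → each gets rank 2.
The 2 values of 9 occupy positions 3–4 → each gets rank 4.
The 3 values of 31 occupy positions 5–7 → each gets rank 7.
C has value 31 min → rank 7.

7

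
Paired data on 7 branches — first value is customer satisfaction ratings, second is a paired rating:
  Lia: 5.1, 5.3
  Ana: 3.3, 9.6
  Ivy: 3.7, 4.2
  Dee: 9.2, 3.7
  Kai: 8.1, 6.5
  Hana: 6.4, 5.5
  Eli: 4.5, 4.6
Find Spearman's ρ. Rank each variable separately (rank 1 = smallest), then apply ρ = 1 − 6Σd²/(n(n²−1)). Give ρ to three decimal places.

Ranks of variable 1: 4, 1, 2, 7, 6, 5, 3
Ranks of variable 2: 4, 7, 2, 1, 6, 5, 3
d = r₁ − r₂: 0, -6, 0, 6, 0, 0, 0
d²: 0, 36, 0, 36, 0, 0, 0; Σd² = 72
ρ = 1 − 6·72/(7·48) = 1 − 432/336 = -0.286

-0.286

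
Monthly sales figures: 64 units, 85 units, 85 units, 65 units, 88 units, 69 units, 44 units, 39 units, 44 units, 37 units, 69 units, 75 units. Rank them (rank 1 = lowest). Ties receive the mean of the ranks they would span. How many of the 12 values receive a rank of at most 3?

Sorted (ascending): 37, 39, 44, 44, 64, 65, 69, 69, 75, 85, 85, 88
The 2 values of 44 occupy positions 3–4 → average rank (3+4)/2 = 3.5.
The 2 values of 69 occupy positions 7–8 → average rank (7+8)/2 = 7.5.
The 2 values of 85 occupy positions 10–11 → average rank (10+11)/2 = 10.5.
Ranks ≤ 3: {1, 2} → 2 values.

2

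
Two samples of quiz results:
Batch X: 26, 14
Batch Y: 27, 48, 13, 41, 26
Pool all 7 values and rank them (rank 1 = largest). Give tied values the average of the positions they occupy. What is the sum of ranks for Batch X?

10.5

Sorted (descending): 48, 41, 27, 26, 26, 14, 13
The 2 values of 26 occupy positions 4–5 → average rank (4+5)/2 = 4.5.
Batch X values → pooled ranks: 26→4.5, 14→6
Rank sum = 4.5 + 6 = 10.5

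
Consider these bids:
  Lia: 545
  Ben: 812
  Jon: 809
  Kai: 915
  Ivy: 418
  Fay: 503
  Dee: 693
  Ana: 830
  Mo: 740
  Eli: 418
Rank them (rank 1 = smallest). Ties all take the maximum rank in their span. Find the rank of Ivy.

2

Sorted (ascending): 418, 418, 503, 545, 693, 740, 809, 812, 830, 915
The 2 values of 418 occupy positions 1–2 → each gets rank 2.
Ivy has value 418 → rank 2.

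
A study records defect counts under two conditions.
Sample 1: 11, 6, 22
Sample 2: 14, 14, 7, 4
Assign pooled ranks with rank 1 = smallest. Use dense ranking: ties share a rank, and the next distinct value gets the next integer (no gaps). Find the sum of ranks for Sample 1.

Sorted (ascending): 4, 6, 7, 11, 14, 14, 22
The 2 values of 14 share dense rank 5.
Remaining distinct values take the next consecutive integers.
Sample 1 values → pooled ranks: 11→4, 6→2, 22→6
Rank sum = 4 + 2 + 6 = 12

12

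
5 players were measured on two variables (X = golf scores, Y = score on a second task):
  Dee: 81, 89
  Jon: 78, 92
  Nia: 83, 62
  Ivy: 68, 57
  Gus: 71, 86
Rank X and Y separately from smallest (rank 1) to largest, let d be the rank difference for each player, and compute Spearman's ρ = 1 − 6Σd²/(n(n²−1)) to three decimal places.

Ranks of variable 1: 4, 3, 5, 1, 2
Ranks of variable 2: 4, 5, 2, 1, 3
d = r₁ − r₂: 0, -2, 3, 0, -1
d²: 0, 4, 9, 0, 1; Σd² = 14
ρ = 1 − 6·14/(5·24) = 1 − 84/120 = 0.300

0.300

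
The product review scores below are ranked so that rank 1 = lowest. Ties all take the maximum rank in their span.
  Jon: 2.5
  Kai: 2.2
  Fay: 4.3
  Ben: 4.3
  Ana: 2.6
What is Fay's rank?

5

Sorted (ascending): 2.2, 2.5, 2.6, 4.3, 4.3
The 2 values of 4.3 occupy positions 4–5 → each gets rank 5.
Fay has value 4.3 → rank 5.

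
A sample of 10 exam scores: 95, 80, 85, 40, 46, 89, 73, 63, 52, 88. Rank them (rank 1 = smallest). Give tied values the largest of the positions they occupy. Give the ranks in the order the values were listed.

Sorted (ascending): 40, 46, 52, 63, 73, 80, 85, 88, 89, 95
No ties — each value takes its position as its rank.

10, 6, 7, 1, 2, 9, 5, 4, 3, 8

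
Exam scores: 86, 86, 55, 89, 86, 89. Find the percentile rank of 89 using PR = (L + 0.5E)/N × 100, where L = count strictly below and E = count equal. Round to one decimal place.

83.3

N = 6.
Strictly below 89: 4. Equal to 89: 2.
PR = (4 + 0.5·2)/6 × 100 = 83.3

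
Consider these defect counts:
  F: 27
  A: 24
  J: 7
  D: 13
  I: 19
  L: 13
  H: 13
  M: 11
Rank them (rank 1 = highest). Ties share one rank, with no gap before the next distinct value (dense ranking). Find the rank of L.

Sorted (descending): 27, 24, 19, 13, 13, 13, 11, 7
The 3 values of 13 share dense rank 4.
Remaining distinct values take the next consecutive integers.
L has value 13 → rank 4.

4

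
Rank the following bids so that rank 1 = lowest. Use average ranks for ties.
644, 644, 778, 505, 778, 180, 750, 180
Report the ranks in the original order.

Sorted (ascending): 180, 180, 505, 644, 644, 750, 778, 778
The 2 values of 180 occupy positions 1–2 → average rank (1+2)/2 = 1.5.
The 2 values of 644 occupy positions 4–5 → average rank (4+5)/2 = 4.5.
The 2 values of 778 occupy positions 7–8 → average rank (7+8)/2 = 7.5.

4.5, 4.5, 7.5, 3, 7.5, 1.5, 6, 1.5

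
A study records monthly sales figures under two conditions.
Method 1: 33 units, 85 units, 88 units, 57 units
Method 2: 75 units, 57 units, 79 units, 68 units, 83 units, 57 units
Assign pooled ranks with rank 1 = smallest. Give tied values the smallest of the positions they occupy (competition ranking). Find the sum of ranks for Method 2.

30

Sorted (ascending): 33, 57, 57, 57, 68, 75, 79, 83, 85, 88
The 3 values of 57 occupy positions 2–4 → each gets rank 2.
Method 2 values → pooled ranks: 75→6, 57→2, 79→7, 68→5, 83→8, 57→2
Rank sum = 6 + 2 + 7 + 5 + 8 + 2 = 30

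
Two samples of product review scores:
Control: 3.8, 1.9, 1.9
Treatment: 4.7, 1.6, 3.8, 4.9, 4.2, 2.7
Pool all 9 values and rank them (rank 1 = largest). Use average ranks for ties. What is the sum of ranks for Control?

19.5

Sorted (descending): 4.9, 4.7, 4.2, 3.8, 3.8, 2.7, 1.9, 1.9, 1.6
The 2 values of 3.8 occupy positions 4–5 → average rank (4+5)/2 = 4.5.
The 2 values of 1.9 occupy positions 7–8 → average rank (7+8)/2 = 7.5.
Control values → pooled ranks: 3.8→4.5, 1.9→7.5, 1.9→7.5
Rank sum = 4.5 + 7.5 + 7.5 = 19.5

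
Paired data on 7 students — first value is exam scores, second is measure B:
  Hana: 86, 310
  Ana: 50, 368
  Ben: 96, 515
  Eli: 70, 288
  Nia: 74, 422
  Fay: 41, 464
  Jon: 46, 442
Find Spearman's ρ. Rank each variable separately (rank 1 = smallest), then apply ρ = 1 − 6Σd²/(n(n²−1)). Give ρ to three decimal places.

Ranks of variable 1: 6, 3, 7, 4, 5, 1, 2
Ranks of variable 2: 2, 3, 7, 1, 4, 6, 5
d = r₁ − r₂: 4, 0, 0, 3, 1, -5, -3
d²: 16, 0, 0, 9, 1, 25, 9; Σd² = 60
ρ = 1 − 6·60/(7·48) = 1 − 360/336 = -0.071

-0.071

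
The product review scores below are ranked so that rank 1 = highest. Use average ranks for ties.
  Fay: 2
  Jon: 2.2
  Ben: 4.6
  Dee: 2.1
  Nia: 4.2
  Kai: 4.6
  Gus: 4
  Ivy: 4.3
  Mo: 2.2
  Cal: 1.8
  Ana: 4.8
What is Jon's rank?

7.5

Sorted (descending): 4.8, 4.6, 4.6, 4.3, 4.2, 4, 2.2, 2.2, 2.1, 2, 1.8
The 2 values of 4.6 occupy positions 2–3 → average rank (2+3)/2 = 2.5.
The 2 values of 2.2 occupy positions 7–8 → average rank (7+8)/2 = 7.5.
Jon has value 2.2 → rank 7.5.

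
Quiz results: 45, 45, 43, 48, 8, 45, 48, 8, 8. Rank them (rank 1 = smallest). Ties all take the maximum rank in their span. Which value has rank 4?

Sorted (ascending): 8, 8, 8, 43, 45, 45, 45, 48, 48
The 3 values of 8 occupy positions 1–3 → each gets rank 3.
The 3 values of 45 occupy positions 5–7 → each gets rank 7.
The 2 values of 48 occupy positions 8–9 → each gets rank 9.
Rank 4 → value 43.

43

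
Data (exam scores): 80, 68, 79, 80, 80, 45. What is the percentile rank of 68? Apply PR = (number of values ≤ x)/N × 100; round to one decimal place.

N = 6.
Strictly below 68: 1. Equal to 68: 1.
PR = 2/6 × 100 = 33.3

33.3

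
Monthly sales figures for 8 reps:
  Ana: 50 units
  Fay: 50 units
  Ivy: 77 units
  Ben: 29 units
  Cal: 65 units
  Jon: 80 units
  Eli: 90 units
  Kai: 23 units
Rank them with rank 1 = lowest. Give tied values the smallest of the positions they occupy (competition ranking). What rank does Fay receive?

Sorted (ascending): 23, 29, 50, 50, 65, 77, 80, 90
The 2 values of 50 occupy positions 3–4 → each gets rank 3.
Fay has value 50 units → rank 3.

3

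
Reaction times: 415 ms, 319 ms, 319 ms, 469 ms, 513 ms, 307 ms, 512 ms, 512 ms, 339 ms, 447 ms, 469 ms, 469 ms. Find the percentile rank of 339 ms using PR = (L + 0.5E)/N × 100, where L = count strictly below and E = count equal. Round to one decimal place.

29.2

N = 12.
Strictly below 339: 3. Equal to 339: 1.
PR = (3 + 0.5·1)/12 × 100 = 29.2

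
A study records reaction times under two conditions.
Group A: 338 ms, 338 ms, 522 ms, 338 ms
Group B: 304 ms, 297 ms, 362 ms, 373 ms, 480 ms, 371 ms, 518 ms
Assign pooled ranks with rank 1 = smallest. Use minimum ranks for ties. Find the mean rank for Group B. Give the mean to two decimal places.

6.14

Sorted (ascending): 297, 304, 338, 338, 338, 362, 371, 373, 480, 518, 522
The 3 values of 338 occupy positions 3–5 → each gets rank 3.
Group B values → pooled ranks: 304→2, 297→1, 362→6, 373→8, 480→9, 371→7, 518→10
Mean rank = (2 + 1 + 6 + 8 + 9 + 7 + 10) / 7 = 6.14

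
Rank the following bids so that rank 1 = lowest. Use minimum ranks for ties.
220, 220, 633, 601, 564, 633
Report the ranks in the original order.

1, 1, 5, 4, 3, 5

Sorted (ascending): 220, 220, 564, 601, 633, 633
The 2 values of 220 occupy positions 1–2 → each gets rank 1.
The 2 values of 633 occupy positions 5–6 → each gets rank 5.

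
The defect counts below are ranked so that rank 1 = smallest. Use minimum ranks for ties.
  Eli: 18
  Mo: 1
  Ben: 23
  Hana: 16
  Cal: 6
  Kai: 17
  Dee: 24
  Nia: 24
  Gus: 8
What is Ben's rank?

7

Sorted (ascending): 1, 6, 8, 16, 17, 18, 23, 24, 24
The 2 values of 24 occupy positions 8–9 → each gets rank 8.
Ben has value 23 → rank 7.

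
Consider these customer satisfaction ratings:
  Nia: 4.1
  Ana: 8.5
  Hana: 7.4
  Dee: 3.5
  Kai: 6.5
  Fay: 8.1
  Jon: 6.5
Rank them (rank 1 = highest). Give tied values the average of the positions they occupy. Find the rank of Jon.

Sorted (descending): 8.5, 8.1, 7.4, 6.5, 6.5, 4.1, 3.5
The 2 values of 6.5 occupy positions 4–5 → average rank (4+5)/2 = 4.5.
Jon has value 6.5 → rank 4.5.

4.5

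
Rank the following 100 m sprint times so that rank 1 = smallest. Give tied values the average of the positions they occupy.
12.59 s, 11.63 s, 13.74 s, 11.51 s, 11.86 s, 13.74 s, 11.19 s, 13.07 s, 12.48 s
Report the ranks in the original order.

Sorted (ascending): 11.19, 11.51, 11.63, 11.86, 12.48, 12.59, 13.07, 13.74, 13.74
The 2 values of 13.74 occupy positions 8–9 → average rank (8+9)/2 = 8.5.

6, 3, 8.5, 2, 4, 8.5, 1, 7, 5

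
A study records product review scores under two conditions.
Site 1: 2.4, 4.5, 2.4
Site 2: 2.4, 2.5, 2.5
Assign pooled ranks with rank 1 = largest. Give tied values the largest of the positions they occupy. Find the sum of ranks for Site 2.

12

Sorted (descending): 4.5, 2.5, 2.5, 2.4, 2.4, 2.4
The 2 values of 2.5 occupy positions 2–3 → each gets rank 3.
The 3 values of 2.4 occupy positions 4–6 → each gets rank 6.
Site 2 values → pooled ranks: 2.4→6, 2.5→3, 2.5→3
Rank sum = 6 + 3 + 3 = 12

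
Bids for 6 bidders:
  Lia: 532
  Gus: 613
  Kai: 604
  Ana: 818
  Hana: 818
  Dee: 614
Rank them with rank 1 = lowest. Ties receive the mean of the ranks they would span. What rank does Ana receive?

5.5

Sorted (ascending): 532, 604, 613, 614, 818, 818
The 2 values of 818 occupy positions 5–6 → average rank (5+6)/2 = 5.5.
Ana has value 818 → rank 5.5.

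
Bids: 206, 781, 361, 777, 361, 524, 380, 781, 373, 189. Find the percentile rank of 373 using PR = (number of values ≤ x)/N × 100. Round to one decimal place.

N = 10.
Strictly below 373: 4. Equal to 373: 1.
PR = 5/10 × 100 = 50.0

50.0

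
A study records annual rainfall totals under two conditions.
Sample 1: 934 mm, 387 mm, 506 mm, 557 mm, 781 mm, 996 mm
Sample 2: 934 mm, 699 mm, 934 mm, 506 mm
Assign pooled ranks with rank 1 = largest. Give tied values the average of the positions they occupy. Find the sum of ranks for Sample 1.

34.5

Sorted (descending): 996, 934, 934, 934, 781, 699, 557, 506, 506, 387
The 3 values of 934 occupy positions 2–4 → average rank 3.
The 2 values of 506 occupy positions 8–9 → average rank (8+9)/2 = 8.5.
Sample 1 values → pooled ranks: 934→3, 387→10, 506→8.5, 557→7, 781→5, 996→1
Rank sum = 3 + 10 + 8.5 + 7 + 5 + 1 = 34.5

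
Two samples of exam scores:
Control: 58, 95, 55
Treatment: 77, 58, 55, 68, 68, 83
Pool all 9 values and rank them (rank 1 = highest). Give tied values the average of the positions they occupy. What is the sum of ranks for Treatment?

Sorted (descending): 95, 83, 77, 68, 68, 58, 58, 55, 55
The 2 values of 68 occupy positions 4–5 → average rank (4+5)/2 = 4.5.
The 2 values of 58 occupy positions 6–7 → average rank (6+7)/2 = 6.5.
The 2 values of 55 occupy positions 8–9 → average rank (8+9)/2 = 8.5.
Treatment values → pooled ranks: 77→3, 58→6.5, 55→8.5, 68→4.5, 68→4.5, 83→2
Rank sum = 3 + 6.5 + 8.5 + 4.5 + 4.5 + 2 = 29

29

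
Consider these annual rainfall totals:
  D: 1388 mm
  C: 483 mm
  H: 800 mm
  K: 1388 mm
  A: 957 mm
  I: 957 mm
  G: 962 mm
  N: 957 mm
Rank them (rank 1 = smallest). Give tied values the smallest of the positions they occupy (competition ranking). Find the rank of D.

Sorted (ascending): 483, 800, 957, 957, 957, 962, 1388, 1388
The 3 values of 957 occupy positions 3–5 → each gets rank 3.
The 2 values of 1388 occupy positions 7–8 → each gets rank 7.
D has value 1388 mm → rank 7.

7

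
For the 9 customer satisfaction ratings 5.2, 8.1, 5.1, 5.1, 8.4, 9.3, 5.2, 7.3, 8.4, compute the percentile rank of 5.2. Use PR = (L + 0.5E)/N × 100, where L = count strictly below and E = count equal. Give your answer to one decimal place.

33.3

N = 9.
Strictly below 5.2: 2. Equal to 5.2: 2.
PR = (2 + 0.5·2)/9 × 100 = 33.3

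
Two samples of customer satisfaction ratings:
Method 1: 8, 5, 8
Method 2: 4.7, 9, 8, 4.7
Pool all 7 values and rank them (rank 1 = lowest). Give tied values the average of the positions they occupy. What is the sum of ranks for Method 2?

15

Sorted (ascending): 4.7, 4.7, 5, 8, 8, 8, 9
The 2 values of 4.7 occupy positions 1–2 → average rank (1+2)/2 = 1.5.
The 3 values of 8 occupy positions 4–6 → average rank 5.
Method 2 values → pooled ranks: 4.7→1.5, 9→7, 8→5, 4.7→1.5
Rank sum = 1.5 + 7 + 5 + 1.5 = 15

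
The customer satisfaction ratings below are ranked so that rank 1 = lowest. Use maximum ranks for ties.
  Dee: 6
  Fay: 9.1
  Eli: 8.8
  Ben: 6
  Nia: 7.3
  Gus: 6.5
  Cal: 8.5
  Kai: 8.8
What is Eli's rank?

7

Sorted (ascending): 6, 6, 6.5, 7.3, 8.5, 8.8, 8.8, 9.1
The 2 values of 6 occupy positions 1–2 → each gets rank 2.
The 2 values of 8.8 occupy positions 6–7 → each gets rank 7.
Eli has value 8.8 → rank 7.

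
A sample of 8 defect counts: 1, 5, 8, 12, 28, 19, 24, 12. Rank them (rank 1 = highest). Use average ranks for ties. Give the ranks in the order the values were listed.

8, 7, 6, 4.5, 1, 3, 2, 4.5

Sorted (descending): 28, 24, 19, 12, 12, 8, 5, 1
The 2 values of 12 occupy positions 4–5 → average rank (4+5)/2 = 4.5.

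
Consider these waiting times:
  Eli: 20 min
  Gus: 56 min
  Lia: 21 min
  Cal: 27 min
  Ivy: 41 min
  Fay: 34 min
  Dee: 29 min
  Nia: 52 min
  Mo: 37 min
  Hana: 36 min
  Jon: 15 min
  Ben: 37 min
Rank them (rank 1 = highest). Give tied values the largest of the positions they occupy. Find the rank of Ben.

Sorted (descending): 56, 52, 41, 37, 37, 36, 34, 29, 27, 21, 20, 15
The 2 values of 37 occupy positions 4–5 → each gets rank 5.
Ben has value 37 min → rank 5.

5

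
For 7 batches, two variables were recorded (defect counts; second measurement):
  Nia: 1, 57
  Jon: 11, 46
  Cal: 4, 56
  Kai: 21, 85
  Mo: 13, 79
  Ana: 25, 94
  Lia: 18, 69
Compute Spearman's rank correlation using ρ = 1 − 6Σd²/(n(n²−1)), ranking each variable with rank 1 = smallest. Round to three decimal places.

Ranks of variable 1: 1, 3, 2, 6, 4, 7, 5
Ranks of variable 2: 3, 1, 2, 6, 5, 7, 4
d = r₁ − r₂: -2, 2, 0, 0, -1, 0, 1
d²: 4, 4, 0, 0, 1, 0, 1; Σd² = 10
ρ = 1 − 6·10/(7·48) = 1 − 60/336 = 0.821

0.821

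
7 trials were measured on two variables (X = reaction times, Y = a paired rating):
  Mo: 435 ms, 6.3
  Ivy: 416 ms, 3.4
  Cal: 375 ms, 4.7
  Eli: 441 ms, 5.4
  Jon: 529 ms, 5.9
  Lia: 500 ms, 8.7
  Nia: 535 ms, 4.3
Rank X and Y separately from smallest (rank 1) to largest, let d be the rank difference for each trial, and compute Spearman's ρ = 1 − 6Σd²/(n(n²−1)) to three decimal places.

0.214

Ranks of variable 1: 3, 2, 1, 4, 6, 5, 7
Ranks of variable 2: 6, 1, 3, 4, 5, 7, 2
d = r₁ − r₂: -3, 1, -2, 0, 1, -2, 5
d²: 9, 1, 4, 0, 1, 4, 25; Σd² = 44
ρ = 1 − 6·44/(7·48) = 1 − 264/336 = 0.214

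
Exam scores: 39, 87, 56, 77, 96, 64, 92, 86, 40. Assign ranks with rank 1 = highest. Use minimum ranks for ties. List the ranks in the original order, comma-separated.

9, 3, 7, 5, 1, 6, 2, 4, 8

Sorted (descending): 96, 92, 87, 86, 77, 64, 56, 40, 39
No ties — each value takes its position as its rank.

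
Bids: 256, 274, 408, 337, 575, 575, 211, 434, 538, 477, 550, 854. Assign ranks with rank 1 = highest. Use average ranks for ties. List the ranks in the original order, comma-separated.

11, 10, 8, 9, 2.5, 2.5, 12, 7, 5, 6, 4, 1

Sorted (descending): 854, 575, 575, 550, 538, 477, 434, 408, 337, 274, 256, 211
The 2 values of 575 occupy positions 2–3 → average rank (2+3)/2 = 2.5.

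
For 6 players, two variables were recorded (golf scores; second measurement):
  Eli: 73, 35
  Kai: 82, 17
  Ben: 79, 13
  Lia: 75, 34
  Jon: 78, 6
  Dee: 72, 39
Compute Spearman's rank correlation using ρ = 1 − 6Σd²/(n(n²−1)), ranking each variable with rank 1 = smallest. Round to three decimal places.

Ranks of variable 1: 2, 6, 5, 3, 4, 1
Ranks of variable 2: 5, 3, 2, 4, 1, 6
d = r₁ − r₂: -3, 3, 3, -1, 3, -5
d²: 9, 9, 9, 1, 9, 25; Σd² = 62
ρ = 1 − 6·62/(6·35) = 1 − 372/210 = -0.771

-0.771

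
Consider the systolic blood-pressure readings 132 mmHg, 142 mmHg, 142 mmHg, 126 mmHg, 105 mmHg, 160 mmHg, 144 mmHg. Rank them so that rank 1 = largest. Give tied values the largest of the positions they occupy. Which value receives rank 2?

144

Sorted (descending): 160, 144, 142, 142, 132, 126, 105
The 2 values of 142 occupy positions 3–4 → each gets rank 4.
Rank 2 → value 144.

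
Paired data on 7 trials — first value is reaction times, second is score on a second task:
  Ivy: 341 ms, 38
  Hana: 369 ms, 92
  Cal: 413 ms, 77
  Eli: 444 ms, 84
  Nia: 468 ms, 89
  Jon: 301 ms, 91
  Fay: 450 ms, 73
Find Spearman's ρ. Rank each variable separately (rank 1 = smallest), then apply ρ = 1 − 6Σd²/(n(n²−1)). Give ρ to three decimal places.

-0.143

Ranks of variable 1: 2, 3, 4, 5, 7, 1, 6
Ranks of variable 2: 1, 7, 3, 4, 5, 6, 2
d = r₁ − r₂: 1, -4, 1, 1, 2, -5, 4
d²: 1, 16, 1, 1, 4, 25, 16; Σd² = 64
ρ = 1 − 6·64/(7·48) = 1 − 384/336 = -0.143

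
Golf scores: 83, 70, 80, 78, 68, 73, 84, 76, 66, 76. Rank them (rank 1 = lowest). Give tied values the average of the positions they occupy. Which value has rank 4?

Sorted (ascending): 66, 68, 70, 73, 76, 76, 78, 80, 83, 84
The 2 values of 76 occupy positions 5–6 → average rank (5+6)/2 = 5.5.
Rank 4 → value 73.

73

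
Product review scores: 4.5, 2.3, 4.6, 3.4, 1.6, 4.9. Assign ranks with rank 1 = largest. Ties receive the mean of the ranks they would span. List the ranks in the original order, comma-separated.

Sorted (descending): 4.9, 4.6, 4.5, 3.4, 2.3, 1.6
No ties — each value takes its position as its rank.

3, 5, 2, 4, 6, 1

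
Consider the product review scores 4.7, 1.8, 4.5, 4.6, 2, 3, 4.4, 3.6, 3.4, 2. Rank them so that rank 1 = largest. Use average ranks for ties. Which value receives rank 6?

3.4

Sorted (descending): 4.7, 4.6, 4.5, 4.4, 3.6, 3.4, 3, 2, 2, 1.8
The 2 values of 2 occupy positions 8–9 → average rank (8+9)/2 = 8.5.
Rank 6 → value 3.4.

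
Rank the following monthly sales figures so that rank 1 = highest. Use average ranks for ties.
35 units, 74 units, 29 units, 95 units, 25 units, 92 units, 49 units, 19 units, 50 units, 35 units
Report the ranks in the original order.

Sorted (descending): 95, 92, 74, 50, 49, 35, 35, 29, 25, 19
The 2 values of 35 occupy positions 6–7 → average rank (6+7)/2 = 6.5.

6.5, 3, 8, 1, 9, 2, 5, 10, 4, 6.5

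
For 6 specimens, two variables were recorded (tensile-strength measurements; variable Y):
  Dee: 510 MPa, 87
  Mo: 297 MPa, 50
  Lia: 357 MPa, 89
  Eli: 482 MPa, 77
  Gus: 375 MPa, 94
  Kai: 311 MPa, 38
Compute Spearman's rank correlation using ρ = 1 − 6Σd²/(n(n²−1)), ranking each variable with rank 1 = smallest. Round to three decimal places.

0.486

Ranks of variable 1: 6, 1, 3, 5, 4, 2
Ranks of variable 2: 4, 2, 5, 3, 6, 1
d = r₁ − r₂: 2, -1, -2, 2, -2, 1
d²: 4, 1, 4, 4, 4, 1; Σd² = 18
ρ = 1 − 6·18/(6·35) = 1 − 108/210 = 0.486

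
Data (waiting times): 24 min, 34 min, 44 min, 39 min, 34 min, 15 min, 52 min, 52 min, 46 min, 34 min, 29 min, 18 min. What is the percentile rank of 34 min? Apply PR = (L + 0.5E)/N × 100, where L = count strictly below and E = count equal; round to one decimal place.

45.8

N = 12.
Strictly below 34: 4. Equal to 34: 3.
PR = (4 + 0.5·3)/12 × 100 = 45.8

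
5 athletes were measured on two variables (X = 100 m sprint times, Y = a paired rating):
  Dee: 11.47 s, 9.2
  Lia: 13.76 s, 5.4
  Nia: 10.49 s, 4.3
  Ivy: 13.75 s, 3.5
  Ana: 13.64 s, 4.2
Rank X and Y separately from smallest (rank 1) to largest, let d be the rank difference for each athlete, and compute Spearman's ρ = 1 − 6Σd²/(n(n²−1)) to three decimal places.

-0.200

Ranks of variable 1: 2, 5, 1, 4, 3
Ranks of variable 2: 5, 4, 3, 1, 2
d = r₁ − r₂: -3, 1, -2, 3, 1
d²: 9, 1, 4, 9, 1; Σd² = 24
ρ = 1 − 6·24/(5·24) = 1 − 144/120 = -0.200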